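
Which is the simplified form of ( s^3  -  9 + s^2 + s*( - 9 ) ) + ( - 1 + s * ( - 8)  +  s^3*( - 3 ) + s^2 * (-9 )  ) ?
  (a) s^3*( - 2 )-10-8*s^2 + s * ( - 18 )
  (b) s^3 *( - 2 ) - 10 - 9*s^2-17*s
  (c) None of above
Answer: c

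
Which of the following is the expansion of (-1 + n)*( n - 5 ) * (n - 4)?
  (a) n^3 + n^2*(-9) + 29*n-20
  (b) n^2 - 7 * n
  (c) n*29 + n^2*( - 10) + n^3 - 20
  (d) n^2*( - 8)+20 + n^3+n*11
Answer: c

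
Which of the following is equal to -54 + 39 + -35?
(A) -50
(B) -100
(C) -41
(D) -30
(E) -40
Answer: A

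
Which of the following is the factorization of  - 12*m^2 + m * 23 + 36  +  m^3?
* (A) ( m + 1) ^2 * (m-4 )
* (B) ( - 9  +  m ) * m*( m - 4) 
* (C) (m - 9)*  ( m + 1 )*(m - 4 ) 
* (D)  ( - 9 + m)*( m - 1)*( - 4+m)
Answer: C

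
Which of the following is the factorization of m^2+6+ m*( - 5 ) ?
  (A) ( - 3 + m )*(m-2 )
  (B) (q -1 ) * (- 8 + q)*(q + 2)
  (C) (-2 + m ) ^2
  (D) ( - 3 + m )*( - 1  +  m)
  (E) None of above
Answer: A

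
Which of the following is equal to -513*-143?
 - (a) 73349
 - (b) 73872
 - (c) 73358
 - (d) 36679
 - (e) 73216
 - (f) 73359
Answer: f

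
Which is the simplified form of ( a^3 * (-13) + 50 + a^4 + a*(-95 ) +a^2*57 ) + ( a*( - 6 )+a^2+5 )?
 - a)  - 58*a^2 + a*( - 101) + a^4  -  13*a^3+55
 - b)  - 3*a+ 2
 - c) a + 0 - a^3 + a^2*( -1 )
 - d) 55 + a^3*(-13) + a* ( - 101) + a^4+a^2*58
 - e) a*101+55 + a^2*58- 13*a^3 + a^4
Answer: d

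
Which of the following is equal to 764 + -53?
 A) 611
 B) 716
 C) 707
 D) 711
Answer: D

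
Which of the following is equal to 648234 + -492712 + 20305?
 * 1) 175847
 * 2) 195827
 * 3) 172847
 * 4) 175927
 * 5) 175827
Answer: 5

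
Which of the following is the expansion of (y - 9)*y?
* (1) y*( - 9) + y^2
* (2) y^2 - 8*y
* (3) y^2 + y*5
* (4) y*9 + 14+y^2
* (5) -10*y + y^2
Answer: 1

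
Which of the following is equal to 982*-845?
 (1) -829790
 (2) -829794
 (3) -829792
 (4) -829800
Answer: 1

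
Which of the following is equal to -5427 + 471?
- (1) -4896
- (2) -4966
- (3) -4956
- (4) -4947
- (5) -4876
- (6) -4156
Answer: 3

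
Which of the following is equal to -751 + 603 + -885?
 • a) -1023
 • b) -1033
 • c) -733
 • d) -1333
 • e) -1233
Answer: b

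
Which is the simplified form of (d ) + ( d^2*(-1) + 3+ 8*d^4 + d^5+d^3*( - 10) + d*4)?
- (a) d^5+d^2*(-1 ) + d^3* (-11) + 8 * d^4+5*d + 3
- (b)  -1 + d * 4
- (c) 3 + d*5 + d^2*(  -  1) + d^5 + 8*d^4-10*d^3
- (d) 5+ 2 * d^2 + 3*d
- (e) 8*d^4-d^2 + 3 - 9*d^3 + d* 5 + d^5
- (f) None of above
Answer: c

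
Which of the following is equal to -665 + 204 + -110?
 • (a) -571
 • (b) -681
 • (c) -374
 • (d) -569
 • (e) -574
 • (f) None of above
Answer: a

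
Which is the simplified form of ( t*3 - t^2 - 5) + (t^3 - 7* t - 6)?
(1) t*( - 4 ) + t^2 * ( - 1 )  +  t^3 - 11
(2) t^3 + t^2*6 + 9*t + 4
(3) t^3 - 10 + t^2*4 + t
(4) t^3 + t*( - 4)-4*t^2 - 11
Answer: 1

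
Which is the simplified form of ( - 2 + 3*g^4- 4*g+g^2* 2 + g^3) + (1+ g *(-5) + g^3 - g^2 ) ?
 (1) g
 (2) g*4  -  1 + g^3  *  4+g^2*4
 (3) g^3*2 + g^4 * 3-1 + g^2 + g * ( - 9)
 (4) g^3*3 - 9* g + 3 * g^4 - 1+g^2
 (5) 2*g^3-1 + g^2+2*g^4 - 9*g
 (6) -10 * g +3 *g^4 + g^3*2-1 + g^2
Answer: 3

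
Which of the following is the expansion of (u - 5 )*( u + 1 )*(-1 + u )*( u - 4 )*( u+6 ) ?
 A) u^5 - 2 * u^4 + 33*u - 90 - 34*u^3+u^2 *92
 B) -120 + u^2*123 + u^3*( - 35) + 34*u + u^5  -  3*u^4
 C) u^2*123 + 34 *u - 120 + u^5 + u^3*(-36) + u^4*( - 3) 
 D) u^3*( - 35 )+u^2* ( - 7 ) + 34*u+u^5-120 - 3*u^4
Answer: B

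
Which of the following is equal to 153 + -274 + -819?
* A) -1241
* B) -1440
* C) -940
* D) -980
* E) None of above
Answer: C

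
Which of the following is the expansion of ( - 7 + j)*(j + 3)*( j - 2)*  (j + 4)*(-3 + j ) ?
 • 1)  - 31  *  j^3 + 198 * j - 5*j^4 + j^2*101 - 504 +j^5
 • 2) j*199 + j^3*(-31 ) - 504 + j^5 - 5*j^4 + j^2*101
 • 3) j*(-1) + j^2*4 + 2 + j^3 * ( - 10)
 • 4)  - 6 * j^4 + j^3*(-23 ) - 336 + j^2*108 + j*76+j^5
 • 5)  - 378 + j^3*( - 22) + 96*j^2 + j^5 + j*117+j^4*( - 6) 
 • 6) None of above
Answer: 1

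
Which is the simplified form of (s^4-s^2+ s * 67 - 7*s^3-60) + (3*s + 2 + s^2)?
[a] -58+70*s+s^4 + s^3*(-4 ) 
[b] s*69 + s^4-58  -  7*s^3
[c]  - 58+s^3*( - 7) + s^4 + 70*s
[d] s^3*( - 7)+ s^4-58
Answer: c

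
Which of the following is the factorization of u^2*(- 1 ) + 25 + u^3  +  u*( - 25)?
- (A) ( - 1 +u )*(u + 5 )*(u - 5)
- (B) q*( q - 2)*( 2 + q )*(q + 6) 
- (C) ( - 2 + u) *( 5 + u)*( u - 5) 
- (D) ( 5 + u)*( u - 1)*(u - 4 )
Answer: A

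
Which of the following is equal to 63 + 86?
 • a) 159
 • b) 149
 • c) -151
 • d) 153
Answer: b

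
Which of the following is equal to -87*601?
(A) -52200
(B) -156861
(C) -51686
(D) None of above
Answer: D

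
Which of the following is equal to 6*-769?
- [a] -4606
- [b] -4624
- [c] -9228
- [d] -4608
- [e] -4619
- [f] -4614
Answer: f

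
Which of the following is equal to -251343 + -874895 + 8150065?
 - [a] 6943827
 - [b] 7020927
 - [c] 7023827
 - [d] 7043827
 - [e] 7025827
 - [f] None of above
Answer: c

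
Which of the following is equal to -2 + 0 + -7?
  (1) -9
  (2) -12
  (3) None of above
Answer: 1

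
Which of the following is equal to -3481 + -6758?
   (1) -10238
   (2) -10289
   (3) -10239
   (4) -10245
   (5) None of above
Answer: 3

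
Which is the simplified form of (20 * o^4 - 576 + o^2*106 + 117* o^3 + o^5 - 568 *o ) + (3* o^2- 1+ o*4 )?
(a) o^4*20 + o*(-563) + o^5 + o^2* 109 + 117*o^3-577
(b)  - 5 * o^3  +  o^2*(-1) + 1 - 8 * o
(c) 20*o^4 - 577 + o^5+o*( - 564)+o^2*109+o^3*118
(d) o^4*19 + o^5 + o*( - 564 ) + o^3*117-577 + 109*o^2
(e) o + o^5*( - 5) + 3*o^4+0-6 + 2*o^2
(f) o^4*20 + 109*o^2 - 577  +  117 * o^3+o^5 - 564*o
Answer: f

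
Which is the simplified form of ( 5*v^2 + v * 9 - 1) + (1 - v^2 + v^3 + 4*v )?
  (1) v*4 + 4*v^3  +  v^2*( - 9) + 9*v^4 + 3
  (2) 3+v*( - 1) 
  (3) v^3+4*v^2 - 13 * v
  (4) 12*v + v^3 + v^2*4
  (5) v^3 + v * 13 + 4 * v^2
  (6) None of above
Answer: 5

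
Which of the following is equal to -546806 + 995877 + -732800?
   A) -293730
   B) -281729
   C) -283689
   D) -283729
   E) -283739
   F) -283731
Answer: D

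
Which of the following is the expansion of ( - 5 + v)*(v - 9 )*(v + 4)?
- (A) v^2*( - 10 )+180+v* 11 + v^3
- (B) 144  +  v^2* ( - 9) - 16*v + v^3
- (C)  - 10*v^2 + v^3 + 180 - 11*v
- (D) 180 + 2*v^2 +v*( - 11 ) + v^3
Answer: C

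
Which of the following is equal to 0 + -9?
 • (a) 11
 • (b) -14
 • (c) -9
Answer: c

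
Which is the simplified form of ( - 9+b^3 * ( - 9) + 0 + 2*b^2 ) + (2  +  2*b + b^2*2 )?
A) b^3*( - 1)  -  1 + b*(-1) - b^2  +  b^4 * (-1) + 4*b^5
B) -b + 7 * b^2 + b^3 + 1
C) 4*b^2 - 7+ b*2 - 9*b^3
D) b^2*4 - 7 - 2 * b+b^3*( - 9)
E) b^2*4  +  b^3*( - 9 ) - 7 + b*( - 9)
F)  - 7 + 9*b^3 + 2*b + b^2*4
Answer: C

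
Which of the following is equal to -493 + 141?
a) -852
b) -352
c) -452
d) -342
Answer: b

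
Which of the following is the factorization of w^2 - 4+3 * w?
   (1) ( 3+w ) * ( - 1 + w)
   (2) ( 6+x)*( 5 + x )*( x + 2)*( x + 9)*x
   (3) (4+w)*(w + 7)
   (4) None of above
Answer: 4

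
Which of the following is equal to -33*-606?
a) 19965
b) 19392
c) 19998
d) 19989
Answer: c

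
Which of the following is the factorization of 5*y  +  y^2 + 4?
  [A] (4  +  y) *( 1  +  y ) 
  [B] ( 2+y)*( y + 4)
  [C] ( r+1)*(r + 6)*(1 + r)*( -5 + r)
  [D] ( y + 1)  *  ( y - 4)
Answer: A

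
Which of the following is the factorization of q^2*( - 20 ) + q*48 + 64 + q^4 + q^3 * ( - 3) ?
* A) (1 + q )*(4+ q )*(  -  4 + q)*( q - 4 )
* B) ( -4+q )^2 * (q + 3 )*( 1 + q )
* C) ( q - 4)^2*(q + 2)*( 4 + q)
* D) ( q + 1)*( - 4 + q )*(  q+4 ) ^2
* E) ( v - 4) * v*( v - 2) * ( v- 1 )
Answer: A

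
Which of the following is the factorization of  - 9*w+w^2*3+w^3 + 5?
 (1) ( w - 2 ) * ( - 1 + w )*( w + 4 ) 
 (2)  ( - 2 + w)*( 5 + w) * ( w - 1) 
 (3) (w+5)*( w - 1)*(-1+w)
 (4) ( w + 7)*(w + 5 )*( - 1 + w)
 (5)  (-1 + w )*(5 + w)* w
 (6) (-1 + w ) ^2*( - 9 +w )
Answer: 3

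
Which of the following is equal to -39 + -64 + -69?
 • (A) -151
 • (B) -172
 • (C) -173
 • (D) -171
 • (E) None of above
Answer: B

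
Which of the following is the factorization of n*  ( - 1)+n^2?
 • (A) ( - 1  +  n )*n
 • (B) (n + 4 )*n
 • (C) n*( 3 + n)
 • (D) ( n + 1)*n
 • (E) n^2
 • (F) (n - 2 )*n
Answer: A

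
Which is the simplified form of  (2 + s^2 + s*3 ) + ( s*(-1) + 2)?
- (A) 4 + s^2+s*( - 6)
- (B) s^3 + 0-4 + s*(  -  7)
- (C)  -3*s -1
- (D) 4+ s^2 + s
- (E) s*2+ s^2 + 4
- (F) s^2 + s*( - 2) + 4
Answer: E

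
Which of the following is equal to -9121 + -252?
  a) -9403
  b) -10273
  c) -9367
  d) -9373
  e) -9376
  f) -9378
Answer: d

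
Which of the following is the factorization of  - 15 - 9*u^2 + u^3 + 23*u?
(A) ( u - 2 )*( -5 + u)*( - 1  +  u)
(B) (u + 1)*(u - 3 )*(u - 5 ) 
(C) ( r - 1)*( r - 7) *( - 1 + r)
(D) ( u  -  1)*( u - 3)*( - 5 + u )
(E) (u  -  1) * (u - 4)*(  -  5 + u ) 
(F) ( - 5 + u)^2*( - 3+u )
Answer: D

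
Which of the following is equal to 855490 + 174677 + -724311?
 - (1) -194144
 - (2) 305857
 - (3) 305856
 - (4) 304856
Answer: 3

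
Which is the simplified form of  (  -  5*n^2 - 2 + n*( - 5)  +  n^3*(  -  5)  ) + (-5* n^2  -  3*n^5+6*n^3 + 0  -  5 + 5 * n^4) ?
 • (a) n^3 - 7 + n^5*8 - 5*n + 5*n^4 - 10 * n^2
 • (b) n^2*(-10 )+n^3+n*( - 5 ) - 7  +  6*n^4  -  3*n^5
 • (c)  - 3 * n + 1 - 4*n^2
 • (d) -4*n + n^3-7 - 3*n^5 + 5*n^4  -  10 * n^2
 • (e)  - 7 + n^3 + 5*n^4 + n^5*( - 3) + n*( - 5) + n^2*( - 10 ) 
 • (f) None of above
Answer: e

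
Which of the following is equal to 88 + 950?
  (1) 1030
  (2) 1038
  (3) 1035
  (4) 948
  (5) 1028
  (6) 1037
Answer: 2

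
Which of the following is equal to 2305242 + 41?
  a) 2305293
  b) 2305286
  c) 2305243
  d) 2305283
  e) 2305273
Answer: d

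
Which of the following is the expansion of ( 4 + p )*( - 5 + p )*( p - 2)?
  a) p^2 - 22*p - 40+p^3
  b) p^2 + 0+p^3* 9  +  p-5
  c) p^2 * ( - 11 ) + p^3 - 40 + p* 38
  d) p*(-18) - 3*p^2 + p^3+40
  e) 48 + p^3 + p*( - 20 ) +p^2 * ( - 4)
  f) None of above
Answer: d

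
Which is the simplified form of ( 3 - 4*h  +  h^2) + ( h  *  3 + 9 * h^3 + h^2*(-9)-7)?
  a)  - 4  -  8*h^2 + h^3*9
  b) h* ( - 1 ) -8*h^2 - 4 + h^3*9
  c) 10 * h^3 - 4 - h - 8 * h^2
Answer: b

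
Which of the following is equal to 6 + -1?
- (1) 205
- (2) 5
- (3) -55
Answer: 2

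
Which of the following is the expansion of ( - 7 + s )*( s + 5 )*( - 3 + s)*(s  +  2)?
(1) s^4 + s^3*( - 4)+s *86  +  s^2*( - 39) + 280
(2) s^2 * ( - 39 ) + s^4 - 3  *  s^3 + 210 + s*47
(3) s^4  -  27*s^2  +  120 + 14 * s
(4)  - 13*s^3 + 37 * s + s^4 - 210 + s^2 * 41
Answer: 2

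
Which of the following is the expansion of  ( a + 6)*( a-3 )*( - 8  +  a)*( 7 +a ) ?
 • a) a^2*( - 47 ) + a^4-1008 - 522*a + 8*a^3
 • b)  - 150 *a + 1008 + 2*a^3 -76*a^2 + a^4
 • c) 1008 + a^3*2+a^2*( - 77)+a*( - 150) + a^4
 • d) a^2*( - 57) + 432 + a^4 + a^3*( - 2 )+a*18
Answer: c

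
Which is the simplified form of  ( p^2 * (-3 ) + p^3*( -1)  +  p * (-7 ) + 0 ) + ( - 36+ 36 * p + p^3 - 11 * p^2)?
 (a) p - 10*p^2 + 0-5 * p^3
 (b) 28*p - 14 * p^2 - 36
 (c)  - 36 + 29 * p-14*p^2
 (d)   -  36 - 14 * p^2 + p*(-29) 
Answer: c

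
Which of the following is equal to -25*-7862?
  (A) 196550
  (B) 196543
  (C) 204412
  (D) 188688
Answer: A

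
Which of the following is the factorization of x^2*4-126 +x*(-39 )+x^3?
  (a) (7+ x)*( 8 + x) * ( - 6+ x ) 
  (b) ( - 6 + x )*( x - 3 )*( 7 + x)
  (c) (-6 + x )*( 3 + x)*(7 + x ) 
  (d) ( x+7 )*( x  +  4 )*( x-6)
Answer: c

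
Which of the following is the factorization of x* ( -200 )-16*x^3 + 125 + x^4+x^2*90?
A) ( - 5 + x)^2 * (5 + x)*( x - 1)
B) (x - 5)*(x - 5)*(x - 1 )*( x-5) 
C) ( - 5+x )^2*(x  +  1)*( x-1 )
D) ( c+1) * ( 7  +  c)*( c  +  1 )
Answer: B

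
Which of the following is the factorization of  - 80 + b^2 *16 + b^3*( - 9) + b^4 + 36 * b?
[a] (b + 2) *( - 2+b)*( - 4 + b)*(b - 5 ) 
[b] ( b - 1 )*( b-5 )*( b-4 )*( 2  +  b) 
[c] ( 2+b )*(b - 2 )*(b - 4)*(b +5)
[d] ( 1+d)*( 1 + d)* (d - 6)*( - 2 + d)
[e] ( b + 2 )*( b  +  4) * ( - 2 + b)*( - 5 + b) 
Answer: a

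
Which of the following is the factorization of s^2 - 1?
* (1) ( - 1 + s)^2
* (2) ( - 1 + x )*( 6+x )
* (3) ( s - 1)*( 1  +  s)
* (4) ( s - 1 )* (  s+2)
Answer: 3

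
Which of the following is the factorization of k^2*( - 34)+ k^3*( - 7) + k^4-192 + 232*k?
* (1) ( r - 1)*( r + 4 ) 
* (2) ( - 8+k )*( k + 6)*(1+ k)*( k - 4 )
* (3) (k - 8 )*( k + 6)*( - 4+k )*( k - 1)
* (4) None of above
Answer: 3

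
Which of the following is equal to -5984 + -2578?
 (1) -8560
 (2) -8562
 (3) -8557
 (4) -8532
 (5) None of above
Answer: 2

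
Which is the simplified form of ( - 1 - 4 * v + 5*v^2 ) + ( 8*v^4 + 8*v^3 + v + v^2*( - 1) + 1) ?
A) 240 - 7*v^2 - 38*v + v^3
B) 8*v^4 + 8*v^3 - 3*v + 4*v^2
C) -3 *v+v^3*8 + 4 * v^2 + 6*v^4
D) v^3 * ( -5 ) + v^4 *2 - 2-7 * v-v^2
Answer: B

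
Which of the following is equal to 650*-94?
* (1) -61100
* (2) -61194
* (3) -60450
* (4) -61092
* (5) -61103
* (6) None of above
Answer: 1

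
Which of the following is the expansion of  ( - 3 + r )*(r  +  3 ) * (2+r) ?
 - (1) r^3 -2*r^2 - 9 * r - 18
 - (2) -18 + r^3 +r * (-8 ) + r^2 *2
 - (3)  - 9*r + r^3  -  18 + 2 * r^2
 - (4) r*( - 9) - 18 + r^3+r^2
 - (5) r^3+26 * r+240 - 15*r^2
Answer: 3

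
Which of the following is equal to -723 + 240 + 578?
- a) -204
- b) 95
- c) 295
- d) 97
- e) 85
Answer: b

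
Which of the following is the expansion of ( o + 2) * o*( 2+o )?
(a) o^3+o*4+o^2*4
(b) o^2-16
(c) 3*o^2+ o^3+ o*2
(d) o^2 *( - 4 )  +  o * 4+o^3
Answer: a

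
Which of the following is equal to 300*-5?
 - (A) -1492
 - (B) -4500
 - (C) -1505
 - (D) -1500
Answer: D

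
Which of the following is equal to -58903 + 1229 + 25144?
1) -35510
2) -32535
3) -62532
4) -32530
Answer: 4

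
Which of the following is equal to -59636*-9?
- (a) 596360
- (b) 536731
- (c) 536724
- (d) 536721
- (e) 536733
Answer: c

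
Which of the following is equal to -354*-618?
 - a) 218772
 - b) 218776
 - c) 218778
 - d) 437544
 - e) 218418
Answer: a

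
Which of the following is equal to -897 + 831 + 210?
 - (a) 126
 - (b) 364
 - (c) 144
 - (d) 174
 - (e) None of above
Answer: c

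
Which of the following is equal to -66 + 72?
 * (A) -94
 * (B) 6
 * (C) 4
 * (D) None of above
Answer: B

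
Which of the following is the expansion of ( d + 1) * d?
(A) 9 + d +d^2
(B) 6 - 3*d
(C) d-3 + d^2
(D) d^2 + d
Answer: D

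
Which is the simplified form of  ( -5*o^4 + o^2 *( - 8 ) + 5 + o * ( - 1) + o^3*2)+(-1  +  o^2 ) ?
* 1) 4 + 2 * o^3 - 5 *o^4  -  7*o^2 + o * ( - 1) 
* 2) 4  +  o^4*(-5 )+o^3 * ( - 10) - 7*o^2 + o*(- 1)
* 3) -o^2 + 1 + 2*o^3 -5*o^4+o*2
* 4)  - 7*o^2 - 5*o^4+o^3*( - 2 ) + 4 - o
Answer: 1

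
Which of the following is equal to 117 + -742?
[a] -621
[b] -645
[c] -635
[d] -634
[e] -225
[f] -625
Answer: f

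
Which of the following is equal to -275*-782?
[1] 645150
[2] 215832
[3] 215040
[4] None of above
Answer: 4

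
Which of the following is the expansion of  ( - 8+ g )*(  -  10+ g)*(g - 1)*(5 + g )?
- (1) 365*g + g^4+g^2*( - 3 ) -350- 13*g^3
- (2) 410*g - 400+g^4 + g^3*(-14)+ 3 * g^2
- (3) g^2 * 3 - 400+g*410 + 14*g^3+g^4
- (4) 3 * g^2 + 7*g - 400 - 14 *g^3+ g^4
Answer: 2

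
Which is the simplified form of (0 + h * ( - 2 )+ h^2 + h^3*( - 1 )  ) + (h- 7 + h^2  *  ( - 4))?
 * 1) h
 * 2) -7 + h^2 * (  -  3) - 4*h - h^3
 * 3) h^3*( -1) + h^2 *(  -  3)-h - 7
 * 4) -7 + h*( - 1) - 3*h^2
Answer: 3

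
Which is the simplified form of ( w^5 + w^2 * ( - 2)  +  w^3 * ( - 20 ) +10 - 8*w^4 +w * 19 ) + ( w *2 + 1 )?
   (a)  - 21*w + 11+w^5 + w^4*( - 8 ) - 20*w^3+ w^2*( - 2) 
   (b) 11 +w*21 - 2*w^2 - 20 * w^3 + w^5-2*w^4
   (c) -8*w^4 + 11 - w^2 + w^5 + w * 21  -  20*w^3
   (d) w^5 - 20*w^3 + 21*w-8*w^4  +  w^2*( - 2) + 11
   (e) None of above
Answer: d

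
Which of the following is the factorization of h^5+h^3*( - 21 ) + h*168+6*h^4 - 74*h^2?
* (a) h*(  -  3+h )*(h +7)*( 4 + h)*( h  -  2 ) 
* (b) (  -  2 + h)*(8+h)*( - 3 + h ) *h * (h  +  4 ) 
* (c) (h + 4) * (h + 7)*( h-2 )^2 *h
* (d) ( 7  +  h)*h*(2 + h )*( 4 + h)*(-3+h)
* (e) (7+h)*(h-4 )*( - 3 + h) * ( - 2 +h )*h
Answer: a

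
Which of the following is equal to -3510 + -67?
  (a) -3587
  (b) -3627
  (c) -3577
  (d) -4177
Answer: c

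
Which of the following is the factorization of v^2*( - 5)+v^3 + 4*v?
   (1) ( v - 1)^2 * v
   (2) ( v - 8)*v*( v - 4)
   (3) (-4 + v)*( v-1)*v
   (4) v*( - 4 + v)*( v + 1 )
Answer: 3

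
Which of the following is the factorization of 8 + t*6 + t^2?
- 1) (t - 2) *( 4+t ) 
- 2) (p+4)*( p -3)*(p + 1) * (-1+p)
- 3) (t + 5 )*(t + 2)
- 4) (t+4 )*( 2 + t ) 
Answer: 4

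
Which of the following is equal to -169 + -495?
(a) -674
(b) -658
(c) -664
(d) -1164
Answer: c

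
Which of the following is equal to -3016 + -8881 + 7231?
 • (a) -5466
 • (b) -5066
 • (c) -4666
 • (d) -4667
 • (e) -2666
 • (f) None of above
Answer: c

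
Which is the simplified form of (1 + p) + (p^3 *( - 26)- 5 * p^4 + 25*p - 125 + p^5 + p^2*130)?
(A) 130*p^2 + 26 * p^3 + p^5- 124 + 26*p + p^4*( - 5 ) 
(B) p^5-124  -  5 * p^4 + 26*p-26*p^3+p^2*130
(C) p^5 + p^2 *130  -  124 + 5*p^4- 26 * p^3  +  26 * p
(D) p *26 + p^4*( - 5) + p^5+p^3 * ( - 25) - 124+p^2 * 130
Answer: B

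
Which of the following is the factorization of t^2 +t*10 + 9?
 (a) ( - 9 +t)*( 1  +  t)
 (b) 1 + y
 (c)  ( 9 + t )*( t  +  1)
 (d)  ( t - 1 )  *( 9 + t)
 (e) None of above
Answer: c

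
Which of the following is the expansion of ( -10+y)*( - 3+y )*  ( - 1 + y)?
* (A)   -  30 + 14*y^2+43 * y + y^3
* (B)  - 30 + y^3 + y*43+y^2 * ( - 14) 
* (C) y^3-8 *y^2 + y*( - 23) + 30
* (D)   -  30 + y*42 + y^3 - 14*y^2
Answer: B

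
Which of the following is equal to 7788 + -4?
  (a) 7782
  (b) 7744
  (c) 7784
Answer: c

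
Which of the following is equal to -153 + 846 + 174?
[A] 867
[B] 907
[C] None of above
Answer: A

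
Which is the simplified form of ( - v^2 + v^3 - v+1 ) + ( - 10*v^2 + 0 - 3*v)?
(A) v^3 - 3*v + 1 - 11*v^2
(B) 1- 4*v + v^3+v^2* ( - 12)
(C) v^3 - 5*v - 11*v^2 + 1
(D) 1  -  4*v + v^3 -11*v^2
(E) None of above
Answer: D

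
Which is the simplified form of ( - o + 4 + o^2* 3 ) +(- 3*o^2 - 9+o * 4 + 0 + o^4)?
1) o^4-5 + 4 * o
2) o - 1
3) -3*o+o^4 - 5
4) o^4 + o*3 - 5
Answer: 4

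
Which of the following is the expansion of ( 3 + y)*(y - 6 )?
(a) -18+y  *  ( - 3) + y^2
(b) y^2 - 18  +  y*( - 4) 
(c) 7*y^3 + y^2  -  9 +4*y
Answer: a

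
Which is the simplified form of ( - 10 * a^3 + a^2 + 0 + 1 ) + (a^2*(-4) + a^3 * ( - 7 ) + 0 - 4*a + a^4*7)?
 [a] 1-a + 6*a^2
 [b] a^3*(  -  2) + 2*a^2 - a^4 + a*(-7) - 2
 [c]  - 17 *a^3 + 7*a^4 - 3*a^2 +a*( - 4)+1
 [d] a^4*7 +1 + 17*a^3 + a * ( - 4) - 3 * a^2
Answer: c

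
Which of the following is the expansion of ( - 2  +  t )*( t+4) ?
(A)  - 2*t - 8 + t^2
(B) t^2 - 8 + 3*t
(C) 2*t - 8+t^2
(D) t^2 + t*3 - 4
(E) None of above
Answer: C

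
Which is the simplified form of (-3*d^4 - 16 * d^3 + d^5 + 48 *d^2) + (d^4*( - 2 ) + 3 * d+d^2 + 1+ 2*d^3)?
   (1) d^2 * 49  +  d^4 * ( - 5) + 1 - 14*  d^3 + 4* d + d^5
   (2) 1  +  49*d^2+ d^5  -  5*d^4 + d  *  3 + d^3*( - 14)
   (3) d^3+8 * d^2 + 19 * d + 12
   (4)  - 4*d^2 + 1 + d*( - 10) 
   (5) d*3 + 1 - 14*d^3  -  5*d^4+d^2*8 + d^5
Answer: 2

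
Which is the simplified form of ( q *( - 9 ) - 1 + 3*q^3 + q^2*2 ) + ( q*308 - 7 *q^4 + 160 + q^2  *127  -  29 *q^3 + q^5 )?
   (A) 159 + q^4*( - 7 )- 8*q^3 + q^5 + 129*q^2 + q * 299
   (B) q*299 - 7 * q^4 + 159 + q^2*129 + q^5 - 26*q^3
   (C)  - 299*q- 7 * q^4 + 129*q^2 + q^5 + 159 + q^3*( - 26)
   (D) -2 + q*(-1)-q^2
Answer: B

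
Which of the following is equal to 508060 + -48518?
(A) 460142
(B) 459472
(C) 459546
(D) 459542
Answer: D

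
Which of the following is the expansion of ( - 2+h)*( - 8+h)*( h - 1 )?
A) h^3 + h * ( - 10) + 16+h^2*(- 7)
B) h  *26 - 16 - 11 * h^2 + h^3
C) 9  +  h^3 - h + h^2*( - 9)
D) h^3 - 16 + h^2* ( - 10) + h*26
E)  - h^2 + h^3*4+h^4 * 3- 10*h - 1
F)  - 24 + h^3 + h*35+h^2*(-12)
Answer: B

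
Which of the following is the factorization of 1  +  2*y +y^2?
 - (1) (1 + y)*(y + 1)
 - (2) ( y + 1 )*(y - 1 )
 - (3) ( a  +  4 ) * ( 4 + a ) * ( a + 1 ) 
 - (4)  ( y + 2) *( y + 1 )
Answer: 1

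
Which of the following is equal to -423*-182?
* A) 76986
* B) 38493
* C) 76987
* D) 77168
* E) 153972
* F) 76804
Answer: A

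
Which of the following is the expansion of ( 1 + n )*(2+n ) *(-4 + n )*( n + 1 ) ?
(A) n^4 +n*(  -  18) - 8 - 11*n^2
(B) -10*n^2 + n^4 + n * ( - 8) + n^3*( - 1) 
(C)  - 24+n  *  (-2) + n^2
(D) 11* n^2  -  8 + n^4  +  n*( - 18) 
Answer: A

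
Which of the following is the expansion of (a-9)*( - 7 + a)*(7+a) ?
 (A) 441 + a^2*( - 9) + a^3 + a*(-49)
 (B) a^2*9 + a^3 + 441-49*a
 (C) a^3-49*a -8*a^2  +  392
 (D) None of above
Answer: A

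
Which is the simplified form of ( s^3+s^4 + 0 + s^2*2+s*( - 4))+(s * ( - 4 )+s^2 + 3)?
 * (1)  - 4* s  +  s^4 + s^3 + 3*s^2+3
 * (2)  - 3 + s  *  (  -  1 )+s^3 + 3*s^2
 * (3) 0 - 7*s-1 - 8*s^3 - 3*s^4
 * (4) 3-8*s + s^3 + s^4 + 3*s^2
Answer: 4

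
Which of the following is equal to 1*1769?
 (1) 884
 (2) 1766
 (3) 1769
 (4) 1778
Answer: 3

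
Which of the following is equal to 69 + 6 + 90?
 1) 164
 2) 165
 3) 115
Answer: 2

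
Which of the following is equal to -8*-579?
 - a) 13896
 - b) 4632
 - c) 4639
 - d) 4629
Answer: b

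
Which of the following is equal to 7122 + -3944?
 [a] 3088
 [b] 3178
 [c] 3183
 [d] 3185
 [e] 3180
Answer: b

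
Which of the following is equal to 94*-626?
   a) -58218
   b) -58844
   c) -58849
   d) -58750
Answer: b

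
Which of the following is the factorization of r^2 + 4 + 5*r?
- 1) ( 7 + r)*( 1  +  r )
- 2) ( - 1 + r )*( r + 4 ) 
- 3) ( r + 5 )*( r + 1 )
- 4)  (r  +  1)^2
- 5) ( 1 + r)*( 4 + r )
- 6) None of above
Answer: 5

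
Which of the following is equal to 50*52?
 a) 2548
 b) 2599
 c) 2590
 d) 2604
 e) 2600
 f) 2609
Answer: e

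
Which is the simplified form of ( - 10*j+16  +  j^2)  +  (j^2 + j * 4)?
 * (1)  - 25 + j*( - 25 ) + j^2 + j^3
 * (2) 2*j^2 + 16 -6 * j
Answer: 2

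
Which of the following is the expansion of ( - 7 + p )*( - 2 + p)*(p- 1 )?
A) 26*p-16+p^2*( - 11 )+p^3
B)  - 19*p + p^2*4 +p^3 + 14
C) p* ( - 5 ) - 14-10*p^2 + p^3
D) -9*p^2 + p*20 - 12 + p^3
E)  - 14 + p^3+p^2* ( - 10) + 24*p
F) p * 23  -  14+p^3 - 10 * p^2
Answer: F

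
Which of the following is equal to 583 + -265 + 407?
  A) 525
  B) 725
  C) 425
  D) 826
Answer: B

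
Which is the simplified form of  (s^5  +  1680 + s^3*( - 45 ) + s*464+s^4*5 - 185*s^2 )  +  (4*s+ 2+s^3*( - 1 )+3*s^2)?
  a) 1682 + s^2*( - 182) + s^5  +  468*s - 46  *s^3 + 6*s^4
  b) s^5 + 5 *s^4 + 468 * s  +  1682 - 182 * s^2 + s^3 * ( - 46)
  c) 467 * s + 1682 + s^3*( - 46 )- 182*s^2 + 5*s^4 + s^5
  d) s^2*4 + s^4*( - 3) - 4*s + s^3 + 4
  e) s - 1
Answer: b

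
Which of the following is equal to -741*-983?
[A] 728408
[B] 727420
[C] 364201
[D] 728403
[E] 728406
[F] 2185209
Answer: D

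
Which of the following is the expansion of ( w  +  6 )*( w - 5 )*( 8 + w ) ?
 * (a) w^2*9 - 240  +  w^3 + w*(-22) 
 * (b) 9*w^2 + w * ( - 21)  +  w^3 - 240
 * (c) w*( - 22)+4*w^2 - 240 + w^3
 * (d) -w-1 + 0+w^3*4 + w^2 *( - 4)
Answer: a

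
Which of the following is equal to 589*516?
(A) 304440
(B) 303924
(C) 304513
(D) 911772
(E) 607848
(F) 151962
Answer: B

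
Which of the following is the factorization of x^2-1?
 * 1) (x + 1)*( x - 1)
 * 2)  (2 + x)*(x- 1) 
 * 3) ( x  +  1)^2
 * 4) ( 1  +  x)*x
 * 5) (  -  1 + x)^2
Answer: 1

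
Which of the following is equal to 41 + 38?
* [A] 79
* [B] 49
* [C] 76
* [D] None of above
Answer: A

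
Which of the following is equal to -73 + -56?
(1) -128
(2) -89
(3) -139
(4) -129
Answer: 4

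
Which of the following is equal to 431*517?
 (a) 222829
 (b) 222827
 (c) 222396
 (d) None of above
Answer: b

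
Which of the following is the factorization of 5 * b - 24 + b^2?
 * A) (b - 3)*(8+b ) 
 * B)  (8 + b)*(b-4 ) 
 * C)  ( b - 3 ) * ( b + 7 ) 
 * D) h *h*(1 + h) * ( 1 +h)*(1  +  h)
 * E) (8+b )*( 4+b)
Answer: A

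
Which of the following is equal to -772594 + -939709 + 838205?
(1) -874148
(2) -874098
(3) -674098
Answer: 2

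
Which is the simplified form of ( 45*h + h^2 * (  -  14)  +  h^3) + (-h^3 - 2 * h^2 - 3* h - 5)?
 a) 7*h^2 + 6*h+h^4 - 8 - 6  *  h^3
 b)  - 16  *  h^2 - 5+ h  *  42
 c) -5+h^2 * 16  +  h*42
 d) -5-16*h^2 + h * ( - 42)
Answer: b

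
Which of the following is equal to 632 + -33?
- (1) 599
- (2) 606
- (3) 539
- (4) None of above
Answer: 1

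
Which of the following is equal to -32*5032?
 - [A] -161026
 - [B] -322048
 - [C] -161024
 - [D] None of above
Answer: C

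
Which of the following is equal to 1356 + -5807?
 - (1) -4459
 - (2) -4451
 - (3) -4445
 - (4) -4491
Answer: 2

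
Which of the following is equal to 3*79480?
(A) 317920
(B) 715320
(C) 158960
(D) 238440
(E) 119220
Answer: D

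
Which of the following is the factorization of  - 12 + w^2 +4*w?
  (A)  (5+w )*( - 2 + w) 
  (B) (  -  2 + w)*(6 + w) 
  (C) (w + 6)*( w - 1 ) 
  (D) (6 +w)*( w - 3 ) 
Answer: B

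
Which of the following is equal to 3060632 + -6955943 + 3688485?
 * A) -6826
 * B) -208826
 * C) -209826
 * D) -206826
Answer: D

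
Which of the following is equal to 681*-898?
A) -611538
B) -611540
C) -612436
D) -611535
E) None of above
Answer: A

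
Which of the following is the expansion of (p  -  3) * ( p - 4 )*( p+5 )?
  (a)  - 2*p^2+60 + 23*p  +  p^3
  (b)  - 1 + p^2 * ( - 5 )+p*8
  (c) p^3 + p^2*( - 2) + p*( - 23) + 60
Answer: c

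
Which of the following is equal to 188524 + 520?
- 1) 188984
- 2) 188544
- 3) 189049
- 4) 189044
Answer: 4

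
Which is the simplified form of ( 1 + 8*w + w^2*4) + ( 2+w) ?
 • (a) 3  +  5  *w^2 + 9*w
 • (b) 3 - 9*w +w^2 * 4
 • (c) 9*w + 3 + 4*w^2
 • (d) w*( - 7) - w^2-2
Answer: c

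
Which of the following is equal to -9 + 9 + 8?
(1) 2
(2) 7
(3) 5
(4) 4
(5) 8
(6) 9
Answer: 5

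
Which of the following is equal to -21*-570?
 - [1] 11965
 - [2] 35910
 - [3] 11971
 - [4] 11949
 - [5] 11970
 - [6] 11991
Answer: 5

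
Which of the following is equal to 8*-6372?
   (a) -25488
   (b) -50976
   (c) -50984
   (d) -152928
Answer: b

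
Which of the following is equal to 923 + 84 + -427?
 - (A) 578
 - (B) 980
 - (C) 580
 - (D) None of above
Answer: C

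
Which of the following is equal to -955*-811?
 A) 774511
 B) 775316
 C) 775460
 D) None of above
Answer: D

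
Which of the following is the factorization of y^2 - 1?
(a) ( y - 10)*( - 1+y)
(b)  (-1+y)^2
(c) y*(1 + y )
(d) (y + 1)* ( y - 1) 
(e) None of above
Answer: d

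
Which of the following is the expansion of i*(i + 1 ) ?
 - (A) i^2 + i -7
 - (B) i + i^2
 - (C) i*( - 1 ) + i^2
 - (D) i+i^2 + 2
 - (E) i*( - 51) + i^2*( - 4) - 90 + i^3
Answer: B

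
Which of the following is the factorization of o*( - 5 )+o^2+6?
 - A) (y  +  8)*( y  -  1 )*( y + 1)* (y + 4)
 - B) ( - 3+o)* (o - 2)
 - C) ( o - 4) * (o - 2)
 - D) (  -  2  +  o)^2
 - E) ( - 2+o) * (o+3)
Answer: B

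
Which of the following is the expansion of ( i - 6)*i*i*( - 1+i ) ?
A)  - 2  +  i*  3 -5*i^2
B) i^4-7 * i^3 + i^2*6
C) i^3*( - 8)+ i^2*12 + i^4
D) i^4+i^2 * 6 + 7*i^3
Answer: B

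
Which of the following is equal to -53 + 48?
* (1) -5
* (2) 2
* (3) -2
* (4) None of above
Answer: 1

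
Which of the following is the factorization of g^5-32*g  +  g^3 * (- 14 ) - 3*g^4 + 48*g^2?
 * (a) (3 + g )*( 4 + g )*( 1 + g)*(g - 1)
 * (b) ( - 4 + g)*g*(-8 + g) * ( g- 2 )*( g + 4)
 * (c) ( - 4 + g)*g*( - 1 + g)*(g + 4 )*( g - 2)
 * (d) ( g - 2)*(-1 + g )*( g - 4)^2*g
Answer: c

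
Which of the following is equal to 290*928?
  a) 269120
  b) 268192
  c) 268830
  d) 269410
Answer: a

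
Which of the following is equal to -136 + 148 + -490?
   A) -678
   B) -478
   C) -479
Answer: B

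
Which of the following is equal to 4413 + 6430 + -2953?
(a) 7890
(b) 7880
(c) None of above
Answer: a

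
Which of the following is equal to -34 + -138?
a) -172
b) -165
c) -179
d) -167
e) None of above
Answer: a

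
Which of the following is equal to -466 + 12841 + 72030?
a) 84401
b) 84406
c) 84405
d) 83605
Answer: c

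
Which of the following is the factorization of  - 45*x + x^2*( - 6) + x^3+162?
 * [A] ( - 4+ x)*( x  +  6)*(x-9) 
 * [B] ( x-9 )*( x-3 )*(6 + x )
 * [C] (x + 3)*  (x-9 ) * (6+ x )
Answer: B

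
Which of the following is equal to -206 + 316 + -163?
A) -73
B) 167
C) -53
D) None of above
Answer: C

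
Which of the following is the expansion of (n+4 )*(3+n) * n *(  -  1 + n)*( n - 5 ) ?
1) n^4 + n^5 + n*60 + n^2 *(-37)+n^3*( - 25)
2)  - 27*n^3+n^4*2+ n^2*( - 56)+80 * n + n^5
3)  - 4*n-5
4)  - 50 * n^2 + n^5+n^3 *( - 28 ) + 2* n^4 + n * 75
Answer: 1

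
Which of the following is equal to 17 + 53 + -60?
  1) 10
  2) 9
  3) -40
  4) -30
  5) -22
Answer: 1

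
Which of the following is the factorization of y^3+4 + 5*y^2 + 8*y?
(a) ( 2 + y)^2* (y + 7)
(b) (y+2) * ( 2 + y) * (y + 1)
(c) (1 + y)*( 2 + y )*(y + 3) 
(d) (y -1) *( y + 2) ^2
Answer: b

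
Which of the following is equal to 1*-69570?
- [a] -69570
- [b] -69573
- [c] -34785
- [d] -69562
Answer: a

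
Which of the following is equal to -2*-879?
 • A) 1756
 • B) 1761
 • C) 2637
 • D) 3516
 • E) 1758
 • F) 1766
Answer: E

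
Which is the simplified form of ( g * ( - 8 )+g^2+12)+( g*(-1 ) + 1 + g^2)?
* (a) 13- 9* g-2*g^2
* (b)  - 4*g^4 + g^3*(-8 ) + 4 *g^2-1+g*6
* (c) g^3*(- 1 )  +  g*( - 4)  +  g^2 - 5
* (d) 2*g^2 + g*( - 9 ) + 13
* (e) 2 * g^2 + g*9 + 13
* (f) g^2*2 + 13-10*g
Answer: d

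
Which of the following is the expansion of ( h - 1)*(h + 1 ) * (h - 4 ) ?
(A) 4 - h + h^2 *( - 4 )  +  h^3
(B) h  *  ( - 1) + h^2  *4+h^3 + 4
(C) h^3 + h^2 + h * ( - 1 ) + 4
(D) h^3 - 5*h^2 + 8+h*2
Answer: A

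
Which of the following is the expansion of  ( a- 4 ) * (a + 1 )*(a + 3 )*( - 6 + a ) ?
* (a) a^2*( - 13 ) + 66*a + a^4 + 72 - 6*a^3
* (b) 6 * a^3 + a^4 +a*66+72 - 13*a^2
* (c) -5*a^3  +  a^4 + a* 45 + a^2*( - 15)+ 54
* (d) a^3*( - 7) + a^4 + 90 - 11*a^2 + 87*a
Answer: a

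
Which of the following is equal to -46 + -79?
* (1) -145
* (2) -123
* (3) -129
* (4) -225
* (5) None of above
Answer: 5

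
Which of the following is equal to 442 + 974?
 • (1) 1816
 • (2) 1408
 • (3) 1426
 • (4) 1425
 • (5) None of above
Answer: 5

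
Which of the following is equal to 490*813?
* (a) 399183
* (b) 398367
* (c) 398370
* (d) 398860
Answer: c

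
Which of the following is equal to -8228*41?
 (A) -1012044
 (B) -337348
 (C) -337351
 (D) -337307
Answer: B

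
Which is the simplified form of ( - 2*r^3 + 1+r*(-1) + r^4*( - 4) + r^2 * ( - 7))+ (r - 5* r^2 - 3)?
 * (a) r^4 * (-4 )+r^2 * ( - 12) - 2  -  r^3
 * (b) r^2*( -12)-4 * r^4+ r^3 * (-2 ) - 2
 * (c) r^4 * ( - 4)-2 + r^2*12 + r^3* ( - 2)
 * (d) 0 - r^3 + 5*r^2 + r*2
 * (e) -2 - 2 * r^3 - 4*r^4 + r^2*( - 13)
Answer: b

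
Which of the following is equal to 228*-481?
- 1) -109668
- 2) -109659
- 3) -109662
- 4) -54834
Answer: 1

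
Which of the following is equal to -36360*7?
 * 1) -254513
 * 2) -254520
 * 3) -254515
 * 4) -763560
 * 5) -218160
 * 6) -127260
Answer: 2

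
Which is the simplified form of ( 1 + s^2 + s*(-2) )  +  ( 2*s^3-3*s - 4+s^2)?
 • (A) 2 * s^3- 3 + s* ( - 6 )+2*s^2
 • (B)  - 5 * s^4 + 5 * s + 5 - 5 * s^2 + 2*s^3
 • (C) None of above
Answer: C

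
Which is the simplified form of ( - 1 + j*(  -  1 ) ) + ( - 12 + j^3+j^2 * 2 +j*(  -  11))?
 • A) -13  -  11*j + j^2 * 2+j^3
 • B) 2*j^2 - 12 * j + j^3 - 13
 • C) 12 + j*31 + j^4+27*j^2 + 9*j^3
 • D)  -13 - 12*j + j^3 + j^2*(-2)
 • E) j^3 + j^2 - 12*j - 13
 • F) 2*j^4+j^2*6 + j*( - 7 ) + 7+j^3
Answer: B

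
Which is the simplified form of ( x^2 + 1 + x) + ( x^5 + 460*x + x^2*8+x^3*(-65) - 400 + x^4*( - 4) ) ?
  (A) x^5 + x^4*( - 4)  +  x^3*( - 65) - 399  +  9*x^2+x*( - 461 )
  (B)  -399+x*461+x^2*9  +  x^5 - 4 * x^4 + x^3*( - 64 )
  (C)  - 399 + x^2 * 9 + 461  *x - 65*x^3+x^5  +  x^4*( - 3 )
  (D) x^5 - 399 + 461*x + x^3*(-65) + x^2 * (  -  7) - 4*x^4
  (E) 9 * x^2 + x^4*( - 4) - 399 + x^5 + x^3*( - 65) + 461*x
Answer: E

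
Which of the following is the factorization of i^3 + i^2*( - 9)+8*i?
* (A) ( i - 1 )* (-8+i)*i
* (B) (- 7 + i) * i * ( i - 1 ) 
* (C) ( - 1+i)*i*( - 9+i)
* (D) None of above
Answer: A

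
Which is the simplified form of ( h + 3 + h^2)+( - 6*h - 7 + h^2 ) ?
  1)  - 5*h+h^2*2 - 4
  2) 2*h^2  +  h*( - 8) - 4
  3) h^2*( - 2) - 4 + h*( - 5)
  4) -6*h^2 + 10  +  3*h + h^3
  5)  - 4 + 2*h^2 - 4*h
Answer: 1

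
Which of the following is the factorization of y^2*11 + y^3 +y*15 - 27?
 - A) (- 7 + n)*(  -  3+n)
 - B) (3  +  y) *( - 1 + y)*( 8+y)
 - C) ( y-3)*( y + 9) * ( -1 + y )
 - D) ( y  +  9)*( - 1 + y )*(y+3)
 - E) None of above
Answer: D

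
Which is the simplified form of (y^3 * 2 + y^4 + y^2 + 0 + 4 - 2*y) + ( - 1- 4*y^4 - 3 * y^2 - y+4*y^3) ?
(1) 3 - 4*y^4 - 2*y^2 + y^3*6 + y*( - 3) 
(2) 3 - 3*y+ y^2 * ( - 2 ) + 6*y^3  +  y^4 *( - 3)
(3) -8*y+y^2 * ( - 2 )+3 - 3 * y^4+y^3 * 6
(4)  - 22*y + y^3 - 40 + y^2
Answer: 2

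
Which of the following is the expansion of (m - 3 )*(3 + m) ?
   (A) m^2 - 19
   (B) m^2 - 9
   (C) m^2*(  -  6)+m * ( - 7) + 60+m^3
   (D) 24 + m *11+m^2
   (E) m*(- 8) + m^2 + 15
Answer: B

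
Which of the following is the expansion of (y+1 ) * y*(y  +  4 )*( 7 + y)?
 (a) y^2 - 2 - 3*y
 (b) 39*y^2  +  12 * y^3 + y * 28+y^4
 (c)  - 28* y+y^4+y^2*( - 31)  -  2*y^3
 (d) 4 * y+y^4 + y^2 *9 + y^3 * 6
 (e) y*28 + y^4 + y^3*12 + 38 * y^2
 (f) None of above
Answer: b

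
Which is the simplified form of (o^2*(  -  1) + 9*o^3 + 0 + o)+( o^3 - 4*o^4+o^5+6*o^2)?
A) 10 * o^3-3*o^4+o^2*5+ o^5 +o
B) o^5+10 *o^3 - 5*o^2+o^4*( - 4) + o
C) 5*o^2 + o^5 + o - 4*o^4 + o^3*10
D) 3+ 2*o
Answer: C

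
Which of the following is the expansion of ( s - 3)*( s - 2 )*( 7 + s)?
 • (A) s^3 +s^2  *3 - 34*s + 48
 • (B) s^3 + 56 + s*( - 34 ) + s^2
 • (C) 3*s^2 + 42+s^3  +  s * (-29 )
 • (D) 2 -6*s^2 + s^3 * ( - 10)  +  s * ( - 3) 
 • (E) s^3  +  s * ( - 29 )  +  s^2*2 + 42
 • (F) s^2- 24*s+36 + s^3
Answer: E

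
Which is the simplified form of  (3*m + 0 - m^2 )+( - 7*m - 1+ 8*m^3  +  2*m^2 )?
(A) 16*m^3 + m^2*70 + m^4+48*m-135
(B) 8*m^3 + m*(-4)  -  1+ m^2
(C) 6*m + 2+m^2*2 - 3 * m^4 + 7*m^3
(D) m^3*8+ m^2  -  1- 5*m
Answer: B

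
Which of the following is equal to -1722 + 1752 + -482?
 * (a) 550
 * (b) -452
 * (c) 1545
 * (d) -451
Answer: b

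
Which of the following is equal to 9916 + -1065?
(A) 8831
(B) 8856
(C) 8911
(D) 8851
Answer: D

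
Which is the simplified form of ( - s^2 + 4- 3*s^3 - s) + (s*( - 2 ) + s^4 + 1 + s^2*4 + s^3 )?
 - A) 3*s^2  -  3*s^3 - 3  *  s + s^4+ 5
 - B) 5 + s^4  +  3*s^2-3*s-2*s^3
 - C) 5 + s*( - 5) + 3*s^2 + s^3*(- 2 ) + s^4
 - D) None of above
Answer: B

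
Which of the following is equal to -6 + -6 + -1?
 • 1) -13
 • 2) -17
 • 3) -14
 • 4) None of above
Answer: 1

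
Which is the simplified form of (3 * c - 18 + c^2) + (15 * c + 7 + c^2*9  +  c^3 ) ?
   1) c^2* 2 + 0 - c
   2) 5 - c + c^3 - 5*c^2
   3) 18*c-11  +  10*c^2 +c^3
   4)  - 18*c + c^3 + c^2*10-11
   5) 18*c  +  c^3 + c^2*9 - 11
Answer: 3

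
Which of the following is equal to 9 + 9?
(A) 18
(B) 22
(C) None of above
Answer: A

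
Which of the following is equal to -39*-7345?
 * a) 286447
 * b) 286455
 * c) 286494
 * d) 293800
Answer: b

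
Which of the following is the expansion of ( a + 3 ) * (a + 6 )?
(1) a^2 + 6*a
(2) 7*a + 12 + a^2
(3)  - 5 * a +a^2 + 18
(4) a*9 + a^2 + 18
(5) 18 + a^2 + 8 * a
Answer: 4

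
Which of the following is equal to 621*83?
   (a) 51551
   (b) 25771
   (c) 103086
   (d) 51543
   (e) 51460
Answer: d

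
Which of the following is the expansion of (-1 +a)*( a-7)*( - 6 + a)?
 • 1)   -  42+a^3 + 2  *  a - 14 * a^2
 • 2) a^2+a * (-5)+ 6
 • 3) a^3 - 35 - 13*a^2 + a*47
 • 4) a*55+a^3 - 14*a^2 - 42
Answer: 4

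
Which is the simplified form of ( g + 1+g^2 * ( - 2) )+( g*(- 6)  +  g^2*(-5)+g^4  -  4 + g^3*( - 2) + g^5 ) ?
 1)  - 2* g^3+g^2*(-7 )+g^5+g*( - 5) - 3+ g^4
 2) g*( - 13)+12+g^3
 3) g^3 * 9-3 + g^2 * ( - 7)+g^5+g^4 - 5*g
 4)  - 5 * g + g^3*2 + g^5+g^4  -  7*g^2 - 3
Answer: 1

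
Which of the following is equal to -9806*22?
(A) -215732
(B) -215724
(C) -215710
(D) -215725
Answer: A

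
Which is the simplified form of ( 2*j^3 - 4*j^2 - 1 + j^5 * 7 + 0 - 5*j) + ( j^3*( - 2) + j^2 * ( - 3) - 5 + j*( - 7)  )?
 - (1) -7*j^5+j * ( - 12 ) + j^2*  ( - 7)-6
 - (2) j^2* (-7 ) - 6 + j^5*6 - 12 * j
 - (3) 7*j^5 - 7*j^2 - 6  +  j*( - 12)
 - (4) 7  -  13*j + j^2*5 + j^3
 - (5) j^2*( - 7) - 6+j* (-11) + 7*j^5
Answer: 3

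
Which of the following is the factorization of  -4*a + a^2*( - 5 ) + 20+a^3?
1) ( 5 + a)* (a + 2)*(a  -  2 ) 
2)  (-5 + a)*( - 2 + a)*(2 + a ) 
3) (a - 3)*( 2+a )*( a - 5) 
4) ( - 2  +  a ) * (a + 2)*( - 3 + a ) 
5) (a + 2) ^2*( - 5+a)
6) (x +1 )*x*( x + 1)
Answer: 2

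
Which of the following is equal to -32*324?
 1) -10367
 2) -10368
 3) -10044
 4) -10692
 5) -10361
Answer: 2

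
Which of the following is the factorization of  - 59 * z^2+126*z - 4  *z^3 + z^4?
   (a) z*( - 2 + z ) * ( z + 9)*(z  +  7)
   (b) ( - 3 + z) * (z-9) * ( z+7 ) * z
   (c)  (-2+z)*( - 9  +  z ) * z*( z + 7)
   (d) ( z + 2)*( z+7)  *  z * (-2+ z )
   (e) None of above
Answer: c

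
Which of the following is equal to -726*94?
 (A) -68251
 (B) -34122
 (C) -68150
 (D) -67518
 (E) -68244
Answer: E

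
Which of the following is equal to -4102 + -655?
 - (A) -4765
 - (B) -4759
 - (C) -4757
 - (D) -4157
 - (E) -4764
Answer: C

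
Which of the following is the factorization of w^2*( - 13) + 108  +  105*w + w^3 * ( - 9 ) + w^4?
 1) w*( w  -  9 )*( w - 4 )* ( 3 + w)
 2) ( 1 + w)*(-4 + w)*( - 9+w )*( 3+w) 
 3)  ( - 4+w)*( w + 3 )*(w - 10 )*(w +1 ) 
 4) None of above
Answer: 2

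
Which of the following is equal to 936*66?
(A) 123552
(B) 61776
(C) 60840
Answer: B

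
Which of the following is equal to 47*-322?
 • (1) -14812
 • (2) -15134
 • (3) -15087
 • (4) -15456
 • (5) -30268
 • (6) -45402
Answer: 2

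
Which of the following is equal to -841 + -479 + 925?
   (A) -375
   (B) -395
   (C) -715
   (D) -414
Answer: B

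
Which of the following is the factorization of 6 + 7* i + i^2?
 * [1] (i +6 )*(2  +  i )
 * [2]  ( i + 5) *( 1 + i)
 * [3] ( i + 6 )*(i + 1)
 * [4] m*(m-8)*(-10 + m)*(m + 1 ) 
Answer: 3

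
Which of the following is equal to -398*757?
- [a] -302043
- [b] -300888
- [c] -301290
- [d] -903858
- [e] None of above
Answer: e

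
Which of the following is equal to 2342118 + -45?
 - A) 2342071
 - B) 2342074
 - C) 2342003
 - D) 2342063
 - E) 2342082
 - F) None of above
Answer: F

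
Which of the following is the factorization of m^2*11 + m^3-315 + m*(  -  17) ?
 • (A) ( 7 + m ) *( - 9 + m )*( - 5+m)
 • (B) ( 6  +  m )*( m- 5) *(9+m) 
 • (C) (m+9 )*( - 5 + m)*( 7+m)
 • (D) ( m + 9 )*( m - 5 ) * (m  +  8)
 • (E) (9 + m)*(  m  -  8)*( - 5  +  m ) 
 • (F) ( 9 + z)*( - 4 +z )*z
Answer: C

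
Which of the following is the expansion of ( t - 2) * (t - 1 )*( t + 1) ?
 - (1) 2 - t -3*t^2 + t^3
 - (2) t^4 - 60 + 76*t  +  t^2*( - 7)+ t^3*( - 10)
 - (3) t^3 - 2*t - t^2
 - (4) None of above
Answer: 4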